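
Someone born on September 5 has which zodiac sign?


Date: September 5
Conventional tropical zodiac dates: Virgo from August 23 onward; Libra starts September 23
September 5 falls within the Virgo range

Virgo


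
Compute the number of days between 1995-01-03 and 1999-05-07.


From 1995-01-03 to 1999-05-07
1995-01-03: day of year = 3
1999-05-07: days before May = 31 + 28 + 31 + 30 = 120 (1999 is not a leap year); day of year = 120 + 7 = 127
Rest of 1995: 365 - 3 = 362
Full years 1996 (366), 1997 (365), 1998 (365): 1096
Total = 362 + 1096 + 127 = 1585

1585 days


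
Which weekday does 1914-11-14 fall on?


Date: November 14, 1914
Anchor: Jan 1, 1914. With p = 1914 - 1 = 1913: (p + p//4 - p//100 + p//400) mod 7 = (1913 + 478 - 19 + 4) mod 7 = 2376 mod 7 = 3 -> Thursday (Mon=0 ... Sun=6)
Days before November (Jan-Oct): 304; offset = 304 + 14 - 1 = 317
Weekday index = (3 + 317) mod 7 = 5

Day of the week: Saturday


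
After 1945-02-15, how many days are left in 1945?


Day of year: 46 of 365
Remaining = 365 - 46

319 days


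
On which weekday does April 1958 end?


April 1958 has 30 days
Anchor: Jan 1, 1958. With p = 1958 - 1 = 1957: (p + p//4 - p//100 + p//400) mod 7 = (1957 + 489 - 19 + 4) mod 7 = 2431 mod 7 = 2 -> Wednesday (Mon=0 ... Sun=6)
Days before April (Jan-Mar): 90; April 1 index = (2 + 90) mod 7 = 1 -> Tuesday
Last day offset: 30 - 1 = 29 days
Weekday index = (1 + 29) mod 7 = 2

Wednesday, April 30


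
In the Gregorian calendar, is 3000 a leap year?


Gregorian leap year rule: divisible by 4, but not by 100, unless also by 400.
3000 is divisible by 100 but not 400 -> not a leap year

No


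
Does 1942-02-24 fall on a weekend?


Anchor: Jan 1, 1942. With p = 1942 - 1 = 1941: (p + p//4 - p//100 + p//400) mod 7 = (1941 + 485 - 19 + 4) mod 7 = 2411 mod 7 = 3 -> Thursday (Mon=0 ... Sun=6)
Day of year: 55; offset = 54
Weekday index = (3 + 54) mod 7 = 1 -> Tuesday
Weekend days: Saturday, Sunday

No


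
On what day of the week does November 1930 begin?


Target: November 1, 1930
Anchor: Jan 1, 1930. With p = 1930 - 1 = 1929: (p + p//4 - p//100 + p//400) mod 7 = (1929 + 482 - 19 + 4) mod 7 = 2396 mod 7 = 2 -> Wednesday (Mon=0 ... Sun=6)
Days before November (Jan-Oct): 304 days
Weekday index = (2 + 304) mod 7 = 5

Saturday


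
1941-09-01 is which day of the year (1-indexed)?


Date: September 1, 1941
Days in months 1 through 8: 243
Plus 1 days in September

Day of year: 244


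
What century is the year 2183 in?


Century = (year - 1) // 100 + 1
= (2183 - 1) // 100 + 1
= 2182 // 100 + 1
= 21 + 1

22nd century


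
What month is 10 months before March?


March is month 3
3 - 10 = -7; wrap: -7 + 12 = 5

May


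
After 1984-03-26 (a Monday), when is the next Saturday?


Current: Monday
Target: Saturday
Days ahead: 5

Next Saturday: 1984-03-31


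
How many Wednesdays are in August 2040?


August 2040 has 31 days
Anchor: Jan 1, 2040. With p = 2040 - 1 = 2039: (p + p//4 - p//100 + p//400) mod 7 = (2039 + 509 - 20 + 5) mod 7 = 2533 mod 7 = 6 -> Sunday (Mon=0 ... Sun=6)
Days before August (Jan-Jul): 213; August 1 index = (6 + 213) mod 7 = 2 -> Wednesday
First Wednesday is August 1
Wednesdays: 1, 8, 15, 22, 29

5 Wednesdays


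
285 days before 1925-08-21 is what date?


Start: 1925-08-21, subtract 285 days
Back 21 days from August 21 reaches July 31, 1925 -> 264 left
July 1925 has 31 days -> back to June 30, 1925 -> 233 left
June 1925 has 30 days -> back to May 31, 1925 -> 203 left
May 1925 has 31 days -> back to April 30, 1925 -> 172 left
April 1925 has 30 days -> back to March 31, 1925 -> 142 left
March 1925 has 31 days -> back to February 28, 1925 -> 111 left
February 1925 has 28 days -> back to January 31, 1925 -> 83 left
January 1925 has 31 days -> back to December 31, 1924 -> 52 left
December 1924 has 31 days -> back to November 30, 1924 -> 21 left
November 1924: 30 - 21 = 9 -> lands on November 9

Result: 1924-11-09


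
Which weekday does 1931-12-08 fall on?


Date: December 8, 1931
Anchor: Jan 1, 1931. With p = 1931 - 1 = 1930: (p + p//4 - p//100 + p//400) mod 7 = (1930 + 482 - 19 + 4) mod 7 = 2397 mod 7 = 3 -> Thursday (Mon=0 ... Sun=6)
Days before December (Jan-Nov): 334; offset = 334 + 8 - 1 = 341
Weekday index = (3 + 341) mod 7 = 1

Day of the week: Tuesday


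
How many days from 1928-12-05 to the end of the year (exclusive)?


Day of year: 340 of 366
Remaining = 366 - 340

26 days


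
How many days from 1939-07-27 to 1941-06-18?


From 1939-07-27 to 1941-06-18
1939-07-27: days before July = 31 + 28 + 31 + 30 + 31 + 30 = 181 (1939 is not a leap year); day of year = 181 + 27 = 208
1941-06-18: days before June = 31 + 28 + 31 + 30 + 31 = 151 (1941 is not a leap year); day of year = 151 + 18 = 169
Rest of 1939: 365 - 208 = 157
Full years 1940 (366): 366
Total = 157 + 366 + 169 = 692

692 days


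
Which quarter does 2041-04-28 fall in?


Month: April (month 4)
Q1: Jan-Mar, Q2: Apr-Jun, Q3: Jul-Sep, Q4: Oct-Dec

Q2


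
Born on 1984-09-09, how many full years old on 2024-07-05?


Birth: 1984-09-09
Reference: 2024-07-05
Year difference: 2024 - 1984 = 40
Birthday not yet reached in 2024, subtract 1

39 years old


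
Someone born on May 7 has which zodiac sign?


Date: May 7
Conventional tropical zodiac dates: Taurus from April 20 onward; Gemini starts May 21
May 7 falls within the Taurus range

Taurus


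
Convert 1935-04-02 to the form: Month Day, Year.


ISO 1935-04-02 parses as year=1935, month=04, day=02
Month 4 -> April

April 2, 1935


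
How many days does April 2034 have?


April 2034

30 days


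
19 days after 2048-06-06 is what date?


Start: 2048-06-06, add 19 days
June 2048 has 30 days; 6 + 19 = 25 stays within June

Result: 2048-06-25


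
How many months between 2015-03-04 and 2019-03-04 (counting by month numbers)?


From March 2015 to March 2019
4 years * 12 = 48 months = 48

48 months


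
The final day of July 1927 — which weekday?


July 1927 has 31 days
Anchor: Jan 1, 1927. With p = 1927 - 1 = 1926: (p + p//4 - p//100 + p//400) mod 7 = (1926 + 481 - 19 + 4) mod 7 = 2392 mod 7 = 5 -> Saturday (Mon=0 ... Sun=6)
Days before July (Jan-Jun): 181; July 1 index = (5 + 181) mod 7 = 4 -> Friday
Last day offset: 31 - 1 = 30 days
Weekday index = (4 + 30) mod 7 = 6

Sunday, July 31


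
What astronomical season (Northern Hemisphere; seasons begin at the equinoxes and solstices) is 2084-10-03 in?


Date: October 3
Astronomical Autumn (approx.; exact equinox/solstice day varies by year): September 22 to December 20
October 3 falls within the Autumn window

Autumn


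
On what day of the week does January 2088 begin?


Target: January 1, 2088
Anchor: Jan 1, 2088. With p = 2088 - 1 = 2087: (p + p//4 - p//100 + p//400) mod 7 = (2087 + 521 - 20 + 5) mod 7 = 2593 mod 7 = 3 -> Thursday (Mon=0 ... Sun=6)
Offset from anchor: 0 days
Weekday index = (3 + 0) mod 7 = 3

Thursday


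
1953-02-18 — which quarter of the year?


Month: February (month 2)
Q1: Jan-Mar, Q2: Apr-Jun, Q3: Jul-Sep, Q4: Oct-Dec

Q1


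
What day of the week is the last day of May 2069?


May 2069 has 31 days
Anchor: Jan 1, 2069. With p = 2069 - 1 = 2068: (p + p//4 - p//100 + p//400) mod 7 = (2068 + 517 - 20 + 5) mod 7 = 2570 mod 7 = 1 -> Tuesday (Mon=0 ... Sun=6)
Days before May (Jan-Apr): 120; May 1 index = (1 + 120) mod 7 = 2 -> Wednesday
Last day offset: 31 - 1 = 30 days
Weekday index = (2 + 30) mod 7 = 4

Friday, May 31


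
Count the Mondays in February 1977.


February 1977 has 28 days
Anchor: Jan 1, 1977. With p = 1977 - 1 = 1976: (p + p//4 - p//100 + p//400) mod 7 = (1976 + 494 - 19 + 4) mod 7 = 2455 mod 7 = 5 -> Saturday (Mon=0 ... Sun=6)
Days before February (Jan): 31; February 1 index = (5 + 31) mod 7 = 1 -> Tuesday
First Monday is February 7
Mondays: 7, 14, 21, 28

4 Mondays


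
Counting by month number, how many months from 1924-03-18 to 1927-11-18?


From March 1924 to November 1927
3 years * 12 = 36 months, plus 8 months = 44

44 months


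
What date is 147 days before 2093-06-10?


Start: 2093-06-10, subtract 147 days
Back 10 days from June 10 reaches May 31, 2093 -> 137 left
May 2093 has 31 days -> back to April 30, 2093 -> 106 left
April 2093 has 30 days -> back to March 31, 2093 -> 76 left
March 2093 has 31 days -> back to February 28, 2093 -> 45 left
February 2093 has 28 days -> back to January 31, 2093 -> 17 left
January 2093: 31 - 17 = 14 -> lands on January 14

Result: 2093-01-14


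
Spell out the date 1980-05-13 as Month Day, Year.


ISO 1980-05-13 parses as year=1980, month=05, day=13
Month 5 -> May

May 13, 1980


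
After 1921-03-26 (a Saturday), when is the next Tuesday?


Current: Saturday
Target: Tuesday
Days ahead: 3

Next Tuesday: 1921-03-29


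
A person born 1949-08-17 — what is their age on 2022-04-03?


Birth: 1949-08-17
Reference: 2022-04-03
Year difference: 2022 - 1949 = 73
Birthday not yet reached in 2022, subtract 1

72 years old


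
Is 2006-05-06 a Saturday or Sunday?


Anchor: Jan 1, 2006. With p = 2006 - 1 = 2005: (p + p//4 - p//100 + p//400) mod 7 = (2005 + 501 - 20 + 5) mod 7 = 2491 mod 7 = 6 -> Sunday (Mon=0 ... Sun=6)
Day of year: 126; offset = 125
Weekday index = (6 + 125) mod 7 = 5 -> Saturday
Weekend days: Saturday, Sunday

Yes


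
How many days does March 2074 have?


March 2074

31 days


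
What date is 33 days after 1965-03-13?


Start: 1965-03-13, add 33 days
March 1965 has 31 days: 31 - 13 = 18 days to March 31 -> 15 left
April 1965: 15 <= 30 -> lands on April 15

Result: 1965-04-15


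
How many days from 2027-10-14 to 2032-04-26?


From 2027-10-14 to 2032-04-26
2027-10-14: days before October = 31 + 28 + 31 + 30 + 31 + 30 + 31 + 31 + 30 = 273 (2027 is not a leap year); day of year = 273 + 14 = 287
2032-04-26: days before April = 31 + 29 + 31 = 91 (2032 is a leap year); day of year = 91 + 26 = 117
Rest of 2027: 365 - 287 = 78
Full years 2028 (366), 2029 (365), 2030 (365), 2031 (365): 1461
Total = 78 + 1461 + 117 = 1656

1656 days


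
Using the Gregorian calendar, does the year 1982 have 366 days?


Gregorian leap year rule: divisible by 4, but not by 100, unless also by 400.
1982 is not divisible by 4 -> not a leap year

No


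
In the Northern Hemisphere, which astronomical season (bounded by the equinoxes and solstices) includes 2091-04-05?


Date: April 5
Astronomical Spring (approx.; exact equinox/solstice day varies by year): March 20 to June 20
April 5 falls within the Spring window

Spring


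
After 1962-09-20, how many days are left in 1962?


Day of year: 263 of 365
Remaining = 365 - 263

102 days


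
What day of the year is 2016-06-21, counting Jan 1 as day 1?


Date: June 21, 2016
Days in months 1 through 5: 152
Plus 21 days in June

Day of year: 173


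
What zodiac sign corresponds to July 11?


Date: July 11
Conventional tropical zodiac dates: Cancer from June 21 onward; Leo starts July 23
July 11 falls within the Cancer range

Cancer


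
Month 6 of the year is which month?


Month 6 of 12

June


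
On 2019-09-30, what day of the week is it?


Date: September 30, 2019
Anchor: Jan 1, 2019. With p = 2019 - 1 = 2018: (p + p//4 - p//100 + p//400) mod 7 = (2018 + 504 - 20 + 5) mod 7 = 2507 mod 7 = 1 -> Tuesday (Mon=0 ... Sun=6)
Days before September (Jan-Aug): 243; offset = 243 + 30 - 1 = 272
Weekday index = (1 + 272) mod 7 = 0

Day of the week: Monday


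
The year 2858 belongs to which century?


Century = (year - 1) // 100 + 1
= (2858 - 1) // 100 + 1
= 2857 // 100 + 1
= 28 + 1

29th century


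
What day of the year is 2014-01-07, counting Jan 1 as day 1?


Date: January 7, 2014
No months before January
Plus 7 days in January

Day of year: 7


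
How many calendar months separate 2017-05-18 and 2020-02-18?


From May 2017 to February 2020
3 years * 12 = 36 months, minus 3 months = 33

33 months


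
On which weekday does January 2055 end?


January 2055 has 31 days
Anchor: Jan 1, 2055. With p = 2055 - 1 = 2054: (p + p//4 - p//100 + p//400) mod 7 = (2054 + 513 - 20 + 5) mod 7 = 2552 mod 7 = 4 -> Friday (Mon=0 ... Sun=6)
January 1 is the anchor itself -> Friday
Last day offset: 31 - 1 = 30 days
Weekday index = (4 + 30) mod 7 = 6

Sunday, January 31


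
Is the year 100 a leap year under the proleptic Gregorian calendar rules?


Gregorian leap year rule: divisible by 4, but not by 100, unless also by 400.
100 is divisible by 100 but not 400 -> not a leap year

No


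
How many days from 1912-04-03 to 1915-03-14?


From 1912-04-03 to 1915-03-14
1912-04-03: days before April = 31 + 29 + 31 = 91 (1912 is a leap year); day of year = 91 + 3 = 94
1915-03-14: days before March = 31 + 28 = 59 (1915 is not a leap year); day of year = 59 + 14 = 73
Rest of 1912: 366 - 94 = 272
Full years 1913 (365), 1914 (365): 730
Total = 272 + 730 + 73 = 1075

1075 days


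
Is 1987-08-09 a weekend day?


Anchor: Jan 1, 1987. With p = 1987 - 1 = 1986: (p + p//4 - p//100 + p//400) mod 7 = (1986 + 496 - 19 + 4) mod 7 = 2467 mod 7 = 3 -> Thursday (Mon=0 ... Sun=6)
Day of year: 221; offset = 220
Weekday index = (3 + 220) mod 7 = 6 -> Sunday
Weekend days: Saturday, Sunday

Yes


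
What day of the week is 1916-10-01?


Date: October 1, 1916
Anchor: Jan 1, 1916. With p = 1916 - 1 = 1915: (p + p//4 - p//100 + p//400) mod 7 = (1915 + 478 - 19 + 4) mod 7 = 2378 mod 7 = 5 -> Saturday (Mon=0 ... Sun=6)
Days before October (Jan-Sep): 274; offset = 274 + 1 - 1 = 274
Weekday index = (5 + 274) mod 7 = 6

Day of the week: Sunday


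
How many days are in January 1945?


January 1945

31 days


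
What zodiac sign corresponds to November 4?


Date: November 4
Conventional tropical zodiac dates: Scorpio from October 23 onward; Sagittarius starts November 22
November 4 falls within the Scorpio range

Scorpio


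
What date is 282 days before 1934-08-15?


Start: 1934-08-15, subtract 282 days
Back 15 days from August 15 reaches July 31, 1934 -> 267 left
July 1934 has 31 days -> back to June 30, 1934 -> 236 left
June 1934 has 30 days -> back to May 31, 1934 -> 206 left
May 1934 has 31 days -> back to April 30, 1934 -> 175 left
April 1934 has 30 days -> back to March 31, 1934 -> 145 left
March 1934 has 31 days -> back to February 28, 1934 -> 114 left
February 1934 has 28 days -> back to January 31, 1934 -> 86 left
January 1934 has 31 days -> back to December 31, 1933 -> 55 left
December 1933 has 31 days -> back to November 30, 1933 -> 24 left
November 1933: 30 - 24 = 6 -> lands on November 6

Result: 1933-11-06


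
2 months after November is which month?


November is month 11
11 + 2 = 13; wrap: 13 - 12 = 1

January


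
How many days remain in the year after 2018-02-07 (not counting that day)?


Day of year: 38 of 365
Remaining = 365 - 38

327 days


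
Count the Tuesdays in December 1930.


December 1930 has 31 days
Anchor: Jan 1, 1930. With p = 1930 - 1 = 1929: (p + p//4 - p//100 + p//400) mod 7 = (1929 + 482 - 19 + 4) mod 7 = 2396 mod 7 = 2 -> Wednesday (Mon=0 ... Sun=6)
Days before December (Jan-Nov): 334; December 1 index = (2 + 334) mod 7 = 0 -> Monday
First Tuesday is December 2
Tuesdays: 2, 9, 16, 23, 30

5 Tuesdays


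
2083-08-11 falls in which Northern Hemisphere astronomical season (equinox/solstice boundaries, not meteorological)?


Date: August 11
Astronomical Summer (approx.; exact equinox/solstice day varies by year): June 21 to September 21
August 11 falls within the Summer window

Summer


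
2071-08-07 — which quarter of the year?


Month: August (month 8)
Q1: Jan-Mar, Q2: Apr-Jun, Q3: Jul-Sep, Q4: Oct-Dec

Q3


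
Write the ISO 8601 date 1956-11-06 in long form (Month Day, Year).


ISO 1956-11-06 parses as year=1956, month=11, day=06
Month 11 -> November

November 6, 1956


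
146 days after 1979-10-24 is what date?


Start: 1979-10-24, add 146 days
October 1979 has 31 days: 31 - 24 = 7 days to October 31 -> 139 left
November 1979 has 30 days -> 109 left
December 1979 has 31 days -> 78 left
January 1980 has 31 days -> 47 left
February 1980 has 29 days -> 18 left
March 1980: 18 <= 31 -> lands on March 18

Result: 1980-03-18


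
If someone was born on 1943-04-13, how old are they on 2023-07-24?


Birth: 1943-04-13
Reference: 2023-07-24
Year difference: 2023 - 1943 = 80

80 years old


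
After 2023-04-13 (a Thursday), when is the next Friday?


Current: Thursday
Target: Friday
Days ahead: 1

Next Friday: 2023-04-14


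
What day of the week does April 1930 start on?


Target: April 1, 1930
Anchor: Jan 1, 1930. With p = 1930 - 1 = 1929: (p + p//4 - p//100 + p//400) mod 7 = (1929 + 482 - 19 + 4) mod 7 = 2396 mod 7 = 2 -> Wednesday (Mon=0 ... Sun=6)
Days before April (Jan-Mar): 90 days
Weekday index = (2 + 90) mod 7 = 1

Tuesday


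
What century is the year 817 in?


Century = (year - 1) // 100 + 1
= (817 - 1) // 100 + 1
= 816 // 100 + 1
= 8 + 1

9th century


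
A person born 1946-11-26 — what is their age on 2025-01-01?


Birth: 1946-11-26
Reference: 2025-01-01
Year difference: 2025 - 1946 = 79
Birthday not yet reached in 2025, subtract 1

78 years old


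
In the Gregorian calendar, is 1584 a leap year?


Gregorian leap year rule: divisible by 4, but not by 100, unless also by 400.
1584 is divisible by 4 but not 100 -> leap year

Yes


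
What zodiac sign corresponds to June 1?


Date: June 1
Conventional tropical zodiac dates: Gemini from May 21 onward; Cancer starts June 21
June 1 falls within the Gemini range

Gemini


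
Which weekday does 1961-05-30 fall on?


Date: May 30, 1961
Anchor: Jan 1, 1961. With p = 1961 - 1 = 1960: (p + p//4 - p//100 + p//400) mod 7 = (1960 + 490 - 19 + 4) mod 7 = 2435 mod 7 = 6 -> Sunday (Mon=0 ... Sun=6)
Days before May (Jan-Apr): 120; offset = 120 + 30 - 1 = 149
Weekday index = (6 + 149) mod 7 = 1

Day of the week: Tuesday


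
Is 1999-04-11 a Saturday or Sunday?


Anchor: Jan 1, 1999. With p = 1999 - 1 = 1998: (p + p//4 - p//100 + p//400) mod 7 = (1998 + 499 - 19 + 4) mod 7 = 2482 mod 7 = 4 -> Friday (Mon=0 ... Sun=6)
Day of year: 101; offset = 100
Weekday index = (4 + 100) mod 7 = 6 -> Sunday
Weekend days: Saturday, Sunday

Yes


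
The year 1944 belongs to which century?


Century = (year - 1) // 100 + 1
= (1944 - 1) // 100 + 1
= 1943 // 100 + 1
= 19 + 1

20th century


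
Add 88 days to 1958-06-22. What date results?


Start: 1958-06-22, add 88 days
June 1958 has 30 days: 30 - 22 = 8 days to June 30 -> 80 left
July 1958 has 31 days -> 49 left
August 1958 has 31 days -> 18 left
September 1958: 18 <= 30 -> lands on September 18

Result: 1958-09-18


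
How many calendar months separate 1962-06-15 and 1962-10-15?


From June 1962 to October 1962
0 years * 12 = 0 months, plus 4 months = 4

4 months


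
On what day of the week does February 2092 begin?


Target: February 1, 2092
Anchor: Jan 1, 2092. With p = 2092 - 1 = 2091: (p + p//4 - p//100 + p//400) mod 7 = (2091 + 522 - 20 + 5) mod 7 = 2598 mod 7 = 1 -> Tuesday (Mon=0 ... Sun=6)
Days before February (Jan): 31 days
Weekday index = (1 + 31) mod 7 = 4

Friday


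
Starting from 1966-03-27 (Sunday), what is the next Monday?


Current: Sunday
Target: Monday
Days ahead: 1

Next Monday: 1966-03-28


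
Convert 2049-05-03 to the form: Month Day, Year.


ISO 2049-05-03 parses as year=2049, month=05, day=03
Month 5 -> May

May 3, 2049


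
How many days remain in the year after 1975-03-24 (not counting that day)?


Day of year: 83 of 365
Remaining = 365 - 83

282 days


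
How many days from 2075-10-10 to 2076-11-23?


From 2075-10-10 to 2076-11-23
2075-10-10: days before October = 31 + 28 + 31 + 30 + 31 + 30 + 31 + 31 + 30 = 273 (2075 is not a leap year); day of year = 273 + 10 = 283
2076-11-23: days before November = 31 + 29 + 31 + 30 + 31 + 30 + 31 + 31 + 30 + 31 = 305 (2076 is a leap year); day of year = 305 + 23 = 328
Rest of 2075: 365 - 283 = 82
Total = 82 + 328 = 410

410 days


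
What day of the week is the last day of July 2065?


July 2065 has 31 days
Anchor: Jan 1, 2065. With p = 2065 - 1 = 2064: (p + p//4 - p//100 + p//400) mod 7 = (2064 + 516 - 20 + 5) mod 7 = 2565 mod 7 = 3 -> Thursday (Mon=0 ... Sun=6)
Days before July (Jan-Jun): 181; July 1 index = (3 + 181) mod 7 = 2 -> Wednesday
Last day offset: 31 - 1 = 30 days
Weekday index = (2 + 30) mod 7 = 4

Friday, July 31


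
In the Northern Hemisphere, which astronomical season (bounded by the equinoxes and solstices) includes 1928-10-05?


Date: October 5
Astronomical Autumn (approx.; exact equinox/solstice day varies by year): September 22 to December 20
October 5 falls within the Autumn window

Autumn


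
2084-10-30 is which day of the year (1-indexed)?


Date: October 30, 2084
Days in months 1 through 9: 274
Plus 30 days in October

Day of year: 304


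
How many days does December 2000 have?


December 2000

31 days


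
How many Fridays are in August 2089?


August 2089 has 31 days
Anchor: Jan 1, 2089. With p = 2089 - 1 = 2088: (p + p//4 - p//100 + p//400) mod 7 = (2088 + 522 - 20 + 5) mod 7 = 2595 mod 7 = 5 -> Saturday (Mon=0 ... Sun=6)
Days before August (Jan-Jul): 212; August 1 index = (5 + 212) mod 7 = 0 -> Monday
First Friday is August 5
Fridays: 5, 12, 19, 26

4 Fridays


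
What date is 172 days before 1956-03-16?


Start: 1956-03-16, subtract 172 days
Back 16 days from March 16 reaches February 29, 1956 -> 156 left
February 1956 has 29 days -> back to January 31, 1956 -> 127 left
January 1956 has 31 days -> back to December 31, 1955 -> 96 left
December 1955 has 31 days -> back to November 30, 1955 -> 65 left
November 1955 has 30 days -> back to October 31, 1955 -> 35 left
October 1955 has 31 days -> back to September 30, 1955 -> 4 left
September 1955: 30 - 4 = 26 -> lands on September 26

Result: 1955-09-26


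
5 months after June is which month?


June is month 6
6 + 5 = 11

November


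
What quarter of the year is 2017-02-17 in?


Month: February (month 2)
Q1: Jan-Mar, Q2: Apr-Jun, Q3: Jul-Sep, Q4: Oct-Dec

Q1


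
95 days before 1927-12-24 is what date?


Start: 1927-12-24, subtract 95 days
Back 24 days from December 24 reaches November 30, 1927 -> 71 left
November 1927 has 30 days -> back to October 31, 1927 -> 41 left
October 1927 has 31 days -> back to September 30, 1927 -> 10 left
September 1927: 30 - 10 = 20 -> lands on September 20

Result: 1927-09-20


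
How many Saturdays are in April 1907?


April 1907 has 30 days
Anchor: Jan 1, 1907. With p = 1907 - 1 = 1906: (p + p//4 - p//100 + p//400) mod 7 = (1906 + 476 - 19 + 4) mod 7 = 2367 mod 7 = 1 -> Tuesday (Mon=0 ... Sun=6)
Days before April (Jan-Mar): 90; April 1 index = (1 + 90) mod 7 = 0 -> Monday
First Saturday is April 6
Saturdays: 6, 13, 20, 27

4 Saturdays


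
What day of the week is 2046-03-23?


Date: March 23, 2046
Anchor: Jan 1, 2046. With p = 2046 - 1 = 2045: (p + p//4 - p//100 + p//400) mod 7 = (2045 + 511 - 20 + 5) mod 7 = 2541 mod 7 = 0 -> Monday (Mon=0 ... Sun=6)
Days before March (Jan-Feb): 59; offset = 59 + 23 - 1 = 81
Weekday index = (0 + 81) mod 7 = 4

Day of the week: Friday


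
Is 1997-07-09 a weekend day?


Anchor: Jan 1, 1997. With p = 1997 - 1 = 1996: (p + p//4 - p//100 + p//400) mod 7 = (1996 + 499 - 19 + 4) mod 7 = 2480 mod 7 = 2 -> Wednesday (Mon=0 ... Sun=6)
Day of year: 190; offset = 189
Weekday index = (2 + 189) mod 7 = 2 -> Wednesday
Weekend days: Saturday, Sunday

No


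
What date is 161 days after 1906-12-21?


Start: 1906-12-21, add 161 days
December 1906 has 31 days: 31 - 21 = 10 days to December 31 -> 151 left
January 1907 has 31 days -> 120 left
February 1907 has 28 days -> 92 left
March 1907 has 31 days -> 61 left
April 1907 has 30 days -> 31 left
May 1907: 31 <= 31 -> lands on May 31

Result: 1907-05-31


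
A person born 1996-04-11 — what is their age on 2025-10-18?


Birth: 1996-04-11
Reference: 2025-10-18
Year difference: 2025 - 1996 = 29

29 years old


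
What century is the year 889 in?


Century = (year - 1) // 100 + 1
= (889 - 1) // 100 + 1
= 888 // 100 + 1
= 8 + 1

9th century


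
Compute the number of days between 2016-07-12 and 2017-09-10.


From 2016-07-12 to 2017-09-10
2016-07-12: days before July = 31 + 29 + 31 + 30 + 31 + 30 = 182 (2016 is a leap year); day of year = 182 + 12 = 194
2017-09-10: days before September = 31 + 28 + 31 + 30 + 31 + 30 + 31 + 31 = 243 (2017 is not a leap year); day of year = 243 + 10 = 253
Rest of 2016: 366 - 194 = 172
Total = 172 + 253 = 425

425 days


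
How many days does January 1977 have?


January 1977

31 days


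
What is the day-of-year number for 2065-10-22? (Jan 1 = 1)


Date: October 22, 2065
Days in months 1 through 9: 273
Plus 22 days in October

Day of year: 295


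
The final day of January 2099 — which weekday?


January 2099 has 31 days
Anchor: Jan 1, 2099. With p = 2099 - 1 = 2098: (p + p//4 - p//100 + p//400) mod 7 = (2098 + 524 - 20 + 5) mod 7 = 2607 mod 7 = 3 -> Thursday (Mon=0 ... Sun=6)
January 1 is the anchor itself -> Thursday
Last day offset: 31 - 1 = 30 days
Weekday index = (3 + 30) mod 7 = 5

Saturday, January 31


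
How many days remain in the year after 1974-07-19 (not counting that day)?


Day of year: 200 of 365
Remaining = 365 - 200

165 days


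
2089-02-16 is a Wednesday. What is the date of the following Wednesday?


Current: Wednesday
Target: Wednesday
Days ahead: 7

Next Wednesday: 2089-02-23


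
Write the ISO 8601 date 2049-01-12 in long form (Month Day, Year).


ISO 2049-01-12 parses as year=2049, month=01, day=12
Month 1 -> January

January 12, 2049


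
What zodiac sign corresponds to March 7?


Date: March 7
Conventional tropical zodiac dates: Pisces from February 19 onward; Aries starts March 21
March 7 falls within the Pisces range

Pisces


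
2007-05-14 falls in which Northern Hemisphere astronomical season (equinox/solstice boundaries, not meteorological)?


Date: May 14
Astronomical Spring (approx.; exact equinox/solstice day varies by year): March 20 to June 20
May 14 falls within the Spring window

Spring


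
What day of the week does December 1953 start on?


Target: December 1, 1953
Anchor: Jan 1, 1953. With p = 1953 - 1 = 1952: (p + p//4 - p//100 + p//400) mod 7 = (1952 + 488 - 19 + 4) mod 7 = 2425 mod 7 = 3 -> Thursday (Mon=0 ... Sun=6)
Days before December (Jan-Nov): 334 days
Weekday index = (3 + 334) mod 7 = 1

Tuesday


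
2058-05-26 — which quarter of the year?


Month: May (month 5)
Q1: Jan-Mar, Q2: Apr-Jun, Q3: Jul-Sep, Q4: Oct-Dec

Q2


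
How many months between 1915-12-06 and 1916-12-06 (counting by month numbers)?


From December 1915 to December 1916
1 year * 12 = 12 months = 12

12 months


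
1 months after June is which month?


June is month 6
6 + 1 = 7

July


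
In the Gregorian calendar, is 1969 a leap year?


Gregorian leap year rule: divisible by 4, but not by 100, unless also by 400.
1969 is not divisible by 4 -> not a leap year

No


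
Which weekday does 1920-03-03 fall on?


Date: March 3, 1920
Anchor: Jan 1, 1920. With p = 1920 - 1 = 1919: (p + p//4 - p//100 + p//400) mod 7 = (1919 + 479 - 19 + 4) mod 7 = 2383 mod 7 = 3 -> Thursday (Mon=0 ... Sun=6)
Days before March (Jan-Feb): 60; offset = 60 + 3 - 1 = 62
Weekday index = (3 + 62) mod 7 = 2

Day of the week: Wednesday


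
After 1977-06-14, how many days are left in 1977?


Day of year: 165 of 365
Remaining = 365 - 165

200 days


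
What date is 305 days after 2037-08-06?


Start: 2037-08-06, add 305 days
August 2037 has 31 days: 31 - 6 = 25 days to August 31 -> 280 left
September 2037 has 30 days -> 250 left
October 2037 has 31 days -> 219 left
November 2037 has 30 days -> 189 left
December 2037 has 31 days -> 158 left
January 2038 has 31 days -> 127 left
February 2038 has 28 days -> 99 left
March 2038 has 31 days -> 68 left
April 2038 has 30 days -> 38 left
May 2038 has 31 days -> 7 left
June 2038: 7 <= 30 -> lands on June 7

Result: 2038-06-07


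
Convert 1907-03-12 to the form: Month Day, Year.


ISO 1907-03-12 parses as year=1907, month=03, day=12
Month 3 -> March

March 12, 1907


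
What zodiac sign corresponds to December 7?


Date: December 7
Conventional tropical zodiac dates: Sagittarius from November 22 onward; Capricorn starts December 22
December 7 falls within the Sagittarius range

Sagittarius


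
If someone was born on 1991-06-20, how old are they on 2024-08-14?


Birth: 1991-06-20
Reference: 2024-08-14
Year difference: 2024 - 1991 = 33

33 years old


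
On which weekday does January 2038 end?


January 2038 has 31 days
Anchor: Jan 1, 2038. With p = 2038 - 1 = 2037: (p + p//4 - p//100 + p//400) mod 7 = (2037 + 509 - 20 + 5) mod 7 = 2531 mod 7 = 4 -> Friday (Mon=0 ... Sun=6)
January 1 is the anchor itself -> Friday
Last day offset: 31 - 1 = 30 days
Weekday index = (4 + 30) mod 7 = 6

Sunday, January 31


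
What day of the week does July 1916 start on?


Target: July 1, 1916
Anchor: Jan 1, 1916. With p = 1916 - 1 = 1915: (p + p//4 - p//100 + p//400) mod 7 = (1915 + 478 - 19 + 4) mod 7 = 2378 mod 7 = 5 -> Saturday (Mon=0 ... Sun=6)
Days before July (Jan-Jun): 182 days
Weekday index = (5 + 182) mod 7 = 5

Saturday


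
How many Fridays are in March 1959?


March 1959 has 31 days
Anchor: Jan 1, 1959. With p = 1959 - 1 = 1958: (p + p//4 - p//100 + p//400) mod 7 = (1958 + 489 - 19 + 4) mod 7 = 2432 mod 7 = 3 -> Thursday (Mon=0 ... Sun=6)
Days before March (Jan-Feb): 59; March 1 index = (3 + 59) mod 7 = 6 -> Sunday
First Friday is March 6
Fridays: 6, 13, 20, 27

4 Fridays


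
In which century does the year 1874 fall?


Century = (year - 1) // 100 + 1
= (1874 - 1) // 100 + 1
= 1873 // 100 + 1
= 18 + 1

19th century


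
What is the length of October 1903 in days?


October 1903

31 days


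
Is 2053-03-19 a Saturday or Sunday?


Anchor: Jan 1, 2053. With p = 2053 - 1 = 2052: (p + p//4 - p//100 + p//400) mod 7 = (2052 + 513 - 20 + 5) mod 7 = 2550 mod 7 = 2 -> Wednesday (Mon=0 ... Sun=6)
Day of year: 78; offset = 77
Weekday index = (2 + 77) mod 7 = 2 -> Wednesday
Weekend days: Saturday, Sunday

No


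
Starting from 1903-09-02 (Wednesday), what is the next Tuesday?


Current: Wednesday
Target: Tuesday
Days ahead: 6

Next Tuesday: 1903-09-08


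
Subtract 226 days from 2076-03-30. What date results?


Start: 2076-03-30, subtract 226 days
Back 30 days from March 30 reaches February 29, 2076 -> 196 left
February 2076 has 29 days -> back to January 31, 2076 -> 167 left
January 2076 has 31 days -> back to December 31, 2075 -> 136 left
December 2075 has 31 days -> back to November 30, 2075 -> 105 left
November 2075 has 30 days -> back to October 31, 2075 -> 75 left
October 2075 has 31 days -> back to September 30, 2075 -> 44 left
September 2075 has 30 days -> back to August 31, 2075 -> 14 left
August 2075: 31 - 14 = 17 -> lands on August 17

Result: 2075-08-17


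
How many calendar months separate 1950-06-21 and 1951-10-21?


From June 1950 to October 1951
1 year * 12 = 12 months, plus 4 months = 16

16 months


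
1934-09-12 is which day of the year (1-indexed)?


Date: September 12, 1934
Days in months 1 through 8: 243
Plus 12 days in September

Day of year: 255


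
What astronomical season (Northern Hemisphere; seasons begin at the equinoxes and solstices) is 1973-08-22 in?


Date: August 22
Astronomical Summer (approx.; exact equinox/solstice day varies by year): June 21 to September 21
August 22 falls within the Summer window

Summer


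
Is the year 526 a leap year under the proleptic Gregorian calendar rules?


Gregorian leap year rule: divisible by 4, but not by 100, unless also by 400.
526 is not divisible by 4 -> not a leap year

No


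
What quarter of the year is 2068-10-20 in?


Month: October (month 10)
Q1: Jan-Mar, Q2: Apr-Jun, Q3: Jul-Sep, Q4: Oct-Dec

Q4


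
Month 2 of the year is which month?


Month 2 of 12

February


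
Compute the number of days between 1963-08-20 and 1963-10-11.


From 1963-08-20 to 1963-10-11
1963-08-20: days before August = 31 + 28 + 31 + 30 + 31 + 30 + 31 = 212 (1963 is not a leap year); day of year = 212 + 20 = 232
1963-10-11: days before October = 31 + 28 + 31 + 30 + 31 + 30 + 31 + 31 + 30 = 273 (1963 is not a leap year); day of year = 273 + 11 = 284
Same year: 284 - 232 = 52

52 days


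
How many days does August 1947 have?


August 1947

31 days


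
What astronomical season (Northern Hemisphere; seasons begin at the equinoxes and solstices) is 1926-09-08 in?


Date: September 8
Astronomical Summer (approx.; exact equinox/solstice day varies by year): June 21 to September 21
September 8 falls within the Summer window

Summer


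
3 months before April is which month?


April is month 4
4 - 3 = 1

January


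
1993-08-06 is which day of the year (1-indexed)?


Date: August 6, 1993
Days in months 1 through 7: 212
Plus 6 days in August

Day of year: 218


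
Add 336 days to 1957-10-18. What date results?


Start: 1957-10-18, add 336 days
October 1957 has 31 days: 31 - 18 = 13 days to October 31 -> 323 left
November 1957 has 30 days -> 293 left
December 1957 has 31 days -> 262 left
January 1958 has 31 days -> 231 left
February 1958 has 28 days -> 203 left
March 1958 has 31 days -> 172 left
April 1958 has 30 days -> 142 left
May 1958 has 31 days -> 111 left
June 1958 has 30 days -> 81 left
July 1958 has 31 days -> 50 left
August 1958 has 31 days -> 19 left
September 1958: 19 <= 30 -> lands on September 19

Result: 1958-09-19


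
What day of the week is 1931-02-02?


Date: February 2, 1931
Anchor: Jan 1, 1931. With p = 1931 - 1 = 1930: (p + p//4 - p//100 + p//400) mod 7 = (1930 + 482 - 19 + 4) mod 7 = 2397 mod 7 = 3 -> Thursday (Mon=0 ... Sun=6)
Days before February (Jan): 31; offset = 31 + 2 - 1 = 32
Weekday index = (3 + 32) mod 7 = 0

Day of the week: Monday


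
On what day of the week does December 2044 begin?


Target: December 1, 2044
Anchor: Jan 1, 2044. With p = 2044 - 1 = 2043: (p + p//4 - p//100 + p//400) mod 7 = (2043 + 510 - 20 + 5) mod 7 = 2538 mod 7 = 4 -> Friday (Mon=0 ... Sun=6)
Days before December (Jan-Nov): 335 days
Weekday index = (4 + 335) mod 7 = 3

Thursday


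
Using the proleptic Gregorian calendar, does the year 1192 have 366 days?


Gregorian leap year rule: divisible by 4, but not by 100, unless also by 400.
1192 is divisible by 4 but not 100 -> leap year

Yes


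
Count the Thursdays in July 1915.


July 1915 has 31 days
Anchor: Jan 1, 1915. With p = 1915 - 1 = 1914: (p + p//4 - p//100 + p//400) mod 7 = (1914 + 478 - 19 + 4) mod 7 = 2377 mod 7 = 4 -> Friday (Mon=0 ... Sun=6)
Days before July (Jan-Jun): 181; July 1 index = (4 + 181) mod 7 = 3 -> Thursday
First Thursday is July 1
Thursdays: 1, 8, 15, 22, 29

5 Thursdays


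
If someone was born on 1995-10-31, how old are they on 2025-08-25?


Birth: 1995-10-31
Reference: 2025-08-25
Year difference: 2025 - 1995 = 30
Birthday not yet reached in 2025, subtract 1

29 years old


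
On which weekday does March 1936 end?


March 1936 has 31 days
Anchor: Jan 1, 1936. With p = 1936 - 1 = 1935: (p + p//4 - p//100 + p//400) mod 7 = (1935 + 483 - 19 + 4) mod 7 = 2403 mod 7 = 2 -> Wednesday (Mon=0 ... Sun=6)
Days before March (Jan-Feb): 60; March 1 index = (2 + 60) mod 7 = 6 -> Sunday
Last day offset: 31 - 1 = 30 days
Weekday index = (6 + 30) mod 7 = 1

Tuesday, March 31


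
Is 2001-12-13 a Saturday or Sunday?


Anchor: Jan 1, 2001. With p = 2001 - 1 = 2000: (p + p//4 - p//100 + p//400) mod 7 = (2000 + 500 - 20 + 5) mod 7 = 2485 mod 7 = 0 -> Monday (Mon=0 ... Sun=6)
Day of year: 347; offset = 346
Weekday index = (0 + 346) mod 7 = 3 -> Thursday
Weekend days: Saturday, Sunday

No


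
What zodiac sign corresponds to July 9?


Date: July 9
Conventional tropical zodiac dates: Cancer from June 21 onward; Leo starts July 23
July 9 falls within the Cancer range

Cancer


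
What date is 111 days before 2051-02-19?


Start: 2051-02-19, subtract 111 days
Back 19 days from February 19 reaches January 31, 2051 -> 92 left
January 2051 has 31 days -> back to December 31, 2050 -> 61 left
December 2050 has 31 days -> back to November 30, 2050 -> 30 left
November 2050 has 30 days -> back to October 31, 2050 -> 0 left
October 2050: 31 - 0 = 31 -> lands on October 31

Result: 2050-10-31


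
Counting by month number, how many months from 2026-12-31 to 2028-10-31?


From December 2026 to October 2028
2 years * 12 = 24 months, minus 2 months = 22

22 months


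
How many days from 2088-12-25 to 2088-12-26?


From 2088-12-25 to 2088-12-26
2088-12-25: days before December = 31 + 29 + 31 + 30 + 31 + 30 + 31 + 31 + 30 + 31 + 30 = 335 (2088 is a leap year); day of year = 335 + 25 = 360
2088-12-26: days before December = 31 + 29 + 31 + 30 + 31 + 30 + 31 + 31 + 30 + 31 + 30 = 335 (2088 is a leap year); day of year = 335 + 26 = 361
Same year: 361 - 360 = 1

1 day


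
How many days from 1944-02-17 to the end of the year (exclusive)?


Day of year: 48 of 366
Remaining = 366 - 48

318 days


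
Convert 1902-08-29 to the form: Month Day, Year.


ISO 1902-08-29 parses as year=1902, month=08, day=29
Month 8 -> August

August 29, 1902


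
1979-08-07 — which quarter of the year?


Month: August (month 8)
Q1: Jan-Mar, Q2: Apr-Jun, Q3: Jul-Sep, Q4: Oct-Dec

Q3


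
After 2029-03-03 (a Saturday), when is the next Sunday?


Current: Saturday
Target: Sunday
Days ahead: 1

Next Sunday: 2029-03-04


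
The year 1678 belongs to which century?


Century = (year - 1) // 100 + 1
= (1678 - 1) // 100 + 1
= 1677 // 100 + 1
= 16 + 1

17th century


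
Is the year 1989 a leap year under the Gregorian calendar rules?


Gregorian leap year rule: divisible by 4, but not by 100, unless also by 400.
1989 is not divisible by 4 -> not a leap year

No


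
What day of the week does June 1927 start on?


Target: June 1, 1927
Anchor: Jan 1, 1927. With p = 1927 - 1 = 1926: (p + p//4 - p//100 + p//400) mod 7 = (1926 + 481 - 19 + 4) mod 7 = 2392 mod 7 = 5 -> Saturday (Mon=0 ... Sun=6)
Days before June (Jan-May): 151 days
Weekday index = (5 + 151) mod 7 = 2

Wednesday


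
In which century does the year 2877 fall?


Century = (year - 1) // 100 + 1
= (2877 - 1) // 100 + 1
= 2876 // 100 + 1
= 28 + 1

29th century


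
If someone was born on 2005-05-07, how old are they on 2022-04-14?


Birth: 2005-05-07
Reference: 2022-04-14
Year difference: 2022 - 2005 = 17
Birthday not yet reached in 2022, subtract 1

16 years old


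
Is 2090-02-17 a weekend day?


Anchor: Jan 1, 2090. With p = 2090 - 1 = 2089: (p + p//4 - p//100 + p//400) mod 7 = (2089 + 522 - 20 + 5) mod 7 = 2596 mod 7 = 6 -> Sunday (Mon=0 ... Sun=6)
Day of year: 48; offset = 47
Weekday index = (6 + 47) mod 7 = 4 -> Friday
Weekend days: Saturday, Sunday

No


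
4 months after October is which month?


October is month 10
10 + 4 = 14; wrap: 14 - 12 = 2

February


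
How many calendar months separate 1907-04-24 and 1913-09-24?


From April 1907 to September 1913
6 years * 12 = 72 months, plus 5 months = 77

77 months


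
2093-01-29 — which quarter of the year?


Month: January (month 1)
Q1: Jan-Mar, Q2: Apr-Jun, Q3: Jul-Sep, Q4: Oct-Dec

Q1


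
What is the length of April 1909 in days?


April 1909

30 days


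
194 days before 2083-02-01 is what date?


Start: 2083-02-01, subtract 194 days
Back 1 day from February 1 reaches January 31, 2083 -> 193 left
January 2083 has 31 days -> back to December 31, 2082 -> 162 left
December 2082 has 31 days -> back to November 30, 2082 -> 131 left
November 2082 has 30 days -> back to October 31, 2082 -> 101 left
October 2082 has 31 days -> back to September 30, 2082 -> 70 left
September 2082 has 30 days -> back to August 31, 2082 -> 40 left
August 2082 has 31 days -> back to July 31, 2082 -> 9 left
July 2082: 31 - 9 = 22 -> lands on July 22

Result: 2082-07-22
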